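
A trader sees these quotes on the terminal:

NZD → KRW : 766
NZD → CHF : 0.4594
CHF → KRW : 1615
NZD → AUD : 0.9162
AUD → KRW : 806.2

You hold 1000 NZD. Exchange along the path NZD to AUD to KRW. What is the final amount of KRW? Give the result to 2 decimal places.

1000 NZD × 0.9162 = 916.2 AUD
916.2 AUD × 806.2 = 738640.44 KRW

738640.44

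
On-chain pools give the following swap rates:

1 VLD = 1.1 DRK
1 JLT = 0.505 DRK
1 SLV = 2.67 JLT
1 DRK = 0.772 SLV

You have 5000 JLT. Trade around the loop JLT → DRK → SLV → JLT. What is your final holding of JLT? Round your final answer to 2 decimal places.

5000 JLT × 0.505 = 2525 DRK
2525 DRK × 0.772 = 1949.3 SLV
1949.3 SLV × 2.67 = 5204.631 JLT

5204.63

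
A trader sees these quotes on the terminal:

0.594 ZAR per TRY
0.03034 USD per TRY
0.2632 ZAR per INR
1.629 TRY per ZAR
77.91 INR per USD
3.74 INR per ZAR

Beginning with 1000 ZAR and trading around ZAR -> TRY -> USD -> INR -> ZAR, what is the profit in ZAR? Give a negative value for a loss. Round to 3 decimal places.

13.481

1000 ZAR × 1.629 = 1629 TRY
1629 TRY × 0.03034 = 49.42386 USD
49.42386 USD × 77.91 = 3850.6129326 INR
3850.6129326 INR × 0.2632 = 1013.48132386032 ZAR
Net change: 1013.48132386032 − 1000 = 13.48132386032 ZAR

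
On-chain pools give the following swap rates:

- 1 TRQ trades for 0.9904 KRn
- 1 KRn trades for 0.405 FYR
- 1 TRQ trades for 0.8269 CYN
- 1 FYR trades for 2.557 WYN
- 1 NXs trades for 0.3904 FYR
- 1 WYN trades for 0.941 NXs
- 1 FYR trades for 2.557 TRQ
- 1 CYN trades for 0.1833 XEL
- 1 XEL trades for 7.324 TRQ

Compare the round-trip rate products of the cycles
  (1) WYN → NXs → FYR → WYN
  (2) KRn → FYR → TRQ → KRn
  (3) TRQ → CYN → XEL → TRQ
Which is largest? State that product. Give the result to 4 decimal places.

1.1101

(1) 0.941 × 0.3904 × 2.557 = 0.93936
(2) 0.405 × 2.557 × 0.9904 = 1.02564
(3) 0.8269 × 0.1833 × 7.324 = 1.11010
Highest is cycle (3) at 1.1101 (>1, arbitrage).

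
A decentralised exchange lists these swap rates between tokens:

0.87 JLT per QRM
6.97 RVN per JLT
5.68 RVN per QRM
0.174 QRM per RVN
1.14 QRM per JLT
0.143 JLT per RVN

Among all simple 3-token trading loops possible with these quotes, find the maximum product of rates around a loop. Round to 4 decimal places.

QRM→JLT→RVN→QRM: 0.87 × 6.97 × 0.174 = 1.05512
QRM→RVN→JLT→QRM: 5.68 × 0.143 × 1.14 = 0.92595
Maximum is QRM→JLT→RVN→QRM at 1.0551; arbitrage exists.

1.0551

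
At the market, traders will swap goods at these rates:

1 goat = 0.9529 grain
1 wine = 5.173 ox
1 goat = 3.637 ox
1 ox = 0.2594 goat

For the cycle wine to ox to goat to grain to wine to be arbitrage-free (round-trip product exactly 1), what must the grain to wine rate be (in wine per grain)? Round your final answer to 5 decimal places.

0.78206

Known legs of the cycle: 5.173 × 0.2594 × 0.9529 = 1.27867383098
For no arbitrage the full-cycle product must be 1, so the missing rate is 1 / 1.27867383098 ≈ 0.7820603.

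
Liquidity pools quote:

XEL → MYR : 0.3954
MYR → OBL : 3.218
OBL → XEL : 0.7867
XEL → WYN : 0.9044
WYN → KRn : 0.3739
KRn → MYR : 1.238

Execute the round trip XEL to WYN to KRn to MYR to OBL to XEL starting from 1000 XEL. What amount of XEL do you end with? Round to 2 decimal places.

1059.82

1000 XEL × 0.9044 = 904.4 WYN
904.4 WYN × 0.3739 = 338.15516 KRn
338.15516 KRn × 1.238 = 418.63608808 MYR
418.63608808 MYR × 3.218 = 1347.17093144144 OBL
1347.17093144144 OBL × 0.7867 = 1059.819371764980848 XEL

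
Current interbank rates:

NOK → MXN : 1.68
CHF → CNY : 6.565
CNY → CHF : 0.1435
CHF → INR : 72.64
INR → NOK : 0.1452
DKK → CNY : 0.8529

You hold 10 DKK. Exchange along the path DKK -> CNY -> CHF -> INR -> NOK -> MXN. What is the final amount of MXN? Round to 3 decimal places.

10 DKK × 0.8529 = 8.529 CNY
8.529 CNY × 0.1435 = 1.2239115 CHF
1.2239115 CHF × 72.64 = 88.90493136 INR
88.90493136 INR × 0.1452 = 12.908996033472 NOK
12.908996033472 NOK × 1.68 = 21.68711333623296 MXN

21.687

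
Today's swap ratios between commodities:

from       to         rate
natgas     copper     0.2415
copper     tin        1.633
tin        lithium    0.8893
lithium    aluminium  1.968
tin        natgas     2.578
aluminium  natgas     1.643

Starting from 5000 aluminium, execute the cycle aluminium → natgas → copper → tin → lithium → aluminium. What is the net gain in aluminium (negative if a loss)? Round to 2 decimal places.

5000 aluminium × 1.643 = 8215 natgas
8215 natgas × 0.2415 = 1983.9225 copper
1983.9225 copper × 1.633 = 3239.7454425 tin
3239.7454425 tin × 0.8893 = 2881.10562201525 lithium
2881.10562201525 lithium × 1.968 = 5670.015864126012 aluminium
Net change: 5670.015864126012 − 5000 = 670.015864126012 aluminium

670.02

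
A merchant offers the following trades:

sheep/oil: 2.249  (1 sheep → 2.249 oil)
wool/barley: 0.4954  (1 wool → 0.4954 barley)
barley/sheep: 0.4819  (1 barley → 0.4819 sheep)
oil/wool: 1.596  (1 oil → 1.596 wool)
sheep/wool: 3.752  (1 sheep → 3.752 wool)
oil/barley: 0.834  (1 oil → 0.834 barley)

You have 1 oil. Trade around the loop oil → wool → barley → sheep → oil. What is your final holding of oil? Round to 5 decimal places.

1 oil × 1.596 = 1.596 wool
1.596 wool × 0.4954 = 0.7906584 barley
0.7906584 barley × 0.4819 = 0.38101828296 sheep
0.38101828296 sheep × 2.249 = 0.85691011837704 oil

0.85691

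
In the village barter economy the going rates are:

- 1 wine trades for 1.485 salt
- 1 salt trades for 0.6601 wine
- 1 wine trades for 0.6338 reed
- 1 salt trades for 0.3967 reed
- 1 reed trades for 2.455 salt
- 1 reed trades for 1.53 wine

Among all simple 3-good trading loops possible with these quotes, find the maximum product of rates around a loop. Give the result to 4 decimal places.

wine→reed→salt→wine: 0.6338 × 2.455 × 0.6601 = 1.02710
wine→salt→reed→wine: 1.485 × 0.3967 × 1.53 = 0.90132
Maximum is wine→reed→salt→wine at 1.0271; arbitrage exists.

1.0271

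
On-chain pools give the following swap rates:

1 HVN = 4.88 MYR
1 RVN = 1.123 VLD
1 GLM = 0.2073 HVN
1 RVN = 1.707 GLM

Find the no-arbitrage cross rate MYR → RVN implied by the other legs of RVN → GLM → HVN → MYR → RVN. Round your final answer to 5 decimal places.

Known legs of the cycle: 1.707 × 0.2073 × 4.88 = 1.726842168
For no arbitrage the full-cycle product must be 1, so the missing rate is 1 / 1.726842168 ≈ 0.5790917.

0.57909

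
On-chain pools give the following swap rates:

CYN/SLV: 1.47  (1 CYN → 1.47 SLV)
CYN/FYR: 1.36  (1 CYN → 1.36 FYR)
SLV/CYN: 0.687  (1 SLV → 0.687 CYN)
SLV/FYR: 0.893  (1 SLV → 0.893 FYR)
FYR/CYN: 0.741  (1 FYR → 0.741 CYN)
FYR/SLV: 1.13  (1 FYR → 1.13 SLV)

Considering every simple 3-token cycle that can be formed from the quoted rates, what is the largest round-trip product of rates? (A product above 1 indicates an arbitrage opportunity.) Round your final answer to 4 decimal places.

1.0558

SLV→CYN→FYR→SLV: 0.687 × 1.36 × 1.13 = 1.05578
SLV→FYR→CYN→SLV: 0.893 × 0.741 × 1.47 = 0.97272
Maximum is SLV→CYN→FYR→SLV at 1.0558; arbitrage exists.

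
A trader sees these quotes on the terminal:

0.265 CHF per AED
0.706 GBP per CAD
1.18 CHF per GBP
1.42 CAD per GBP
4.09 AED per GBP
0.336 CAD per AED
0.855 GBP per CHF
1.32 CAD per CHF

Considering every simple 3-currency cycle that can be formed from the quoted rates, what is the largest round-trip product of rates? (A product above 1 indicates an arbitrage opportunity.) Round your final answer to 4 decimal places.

GBP→CHF→CAD→GBP: 1.18 × 1.32 × 0.706 = 1.09967
GBP→AED→CAD→GBP: 4.09 × 0.336 × 0.706 = 0.97021
GBP→AED→CHF→GBP: 4.09 × 0.265 × 0.855 = 0.92669
Maximum is GBP→CHF→CAD→GBP at 1.0997; arbitrage exists.

1.0997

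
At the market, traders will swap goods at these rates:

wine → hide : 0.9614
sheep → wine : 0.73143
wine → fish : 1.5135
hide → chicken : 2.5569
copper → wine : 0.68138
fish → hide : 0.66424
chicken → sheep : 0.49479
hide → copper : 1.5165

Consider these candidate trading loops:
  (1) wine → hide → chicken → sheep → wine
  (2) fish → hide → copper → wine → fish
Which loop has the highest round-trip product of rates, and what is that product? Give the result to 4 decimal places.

1.0388

(1) 0.9614 × 2.5569 × 0.49479 × 0.73143 = 0.88963
(2) 0.66424 × 1.5165 × 0.68138 × 1.5135 = 1.03882
Highest is cycle (2) at 1.0388 (>1, arbitrage).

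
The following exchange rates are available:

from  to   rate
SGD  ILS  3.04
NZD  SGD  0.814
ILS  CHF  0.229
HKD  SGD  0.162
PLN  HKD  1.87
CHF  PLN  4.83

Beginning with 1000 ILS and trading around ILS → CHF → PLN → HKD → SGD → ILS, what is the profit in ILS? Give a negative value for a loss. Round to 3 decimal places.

18.621

1000 ILS × 0.229 = 229 CHF
229 CHF × 4.83 = 1106.07 PLN
1106.07 PLN × 1.87 = 2068.3509 HKD
2068.3509 HKD × 0.162 = 335.0728458 SGD
335.0728458 SGD × 3.04 = 1018.621451232 ILS
Net change: 1018.621451232 − 1000 = 18.621451232 ILS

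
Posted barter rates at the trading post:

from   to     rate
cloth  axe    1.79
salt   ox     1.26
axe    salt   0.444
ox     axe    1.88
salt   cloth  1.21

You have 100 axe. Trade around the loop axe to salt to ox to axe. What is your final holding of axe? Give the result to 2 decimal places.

105.17

100 axe × 0.444 = 44.4 salt
44.4 salt × 1.26 = 55.944 ox
55.944 ox × 1.88 = 105.17472 axe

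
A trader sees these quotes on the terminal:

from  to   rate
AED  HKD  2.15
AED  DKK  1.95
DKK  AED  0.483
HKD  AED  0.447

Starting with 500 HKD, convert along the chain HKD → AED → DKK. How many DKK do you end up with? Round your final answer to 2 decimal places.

500 HKD × 0.447 = 223.5 AED
223.5 AED × 1.95 = 435.825 DKK

435.83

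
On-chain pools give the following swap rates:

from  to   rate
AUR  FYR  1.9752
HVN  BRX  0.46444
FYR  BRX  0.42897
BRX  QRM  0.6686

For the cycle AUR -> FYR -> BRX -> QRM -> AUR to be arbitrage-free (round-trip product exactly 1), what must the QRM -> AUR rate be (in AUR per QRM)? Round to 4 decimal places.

1.7652

Known legs of the cycle: 1.9752 × 0.42897 × 0.6686 = 0.5665058123184
For no arbitrage the full-cycle product must be 1, so the missing rate is 1 / 0.5665058123184 ≈ 1.765207.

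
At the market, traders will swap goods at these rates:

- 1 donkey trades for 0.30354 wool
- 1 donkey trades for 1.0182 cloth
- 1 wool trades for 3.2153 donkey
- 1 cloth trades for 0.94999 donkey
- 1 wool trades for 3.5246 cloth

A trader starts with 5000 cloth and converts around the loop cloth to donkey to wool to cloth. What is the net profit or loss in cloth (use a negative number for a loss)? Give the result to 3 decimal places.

81.768

5000 cloth × 0.94999 = 4749.95 donkey
4749.95 donkey × 0.30354 = 1441.799823 wool
1441.799823 wool × 3.5246 = 5081.7676561458 cloth
Net change: 5081.7676561458 − 5000 = 81.7676561458 cloth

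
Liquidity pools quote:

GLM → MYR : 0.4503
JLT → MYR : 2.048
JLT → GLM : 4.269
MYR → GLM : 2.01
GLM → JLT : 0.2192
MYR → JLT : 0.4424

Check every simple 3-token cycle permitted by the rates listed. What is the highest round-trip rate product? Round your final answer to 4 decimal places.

0.9023

MYR→GLM→JLT→MYR: 2.01 × 0.2192 × 2.048 = 0.90233
MYR→JLT→GLM→MYR: 0.4424 × 4.269 × 0.4503 = 0.85044
Maximum is MYR→GLM→JLT→MYR at 0.9023; no arbitrage — every cycle loses value.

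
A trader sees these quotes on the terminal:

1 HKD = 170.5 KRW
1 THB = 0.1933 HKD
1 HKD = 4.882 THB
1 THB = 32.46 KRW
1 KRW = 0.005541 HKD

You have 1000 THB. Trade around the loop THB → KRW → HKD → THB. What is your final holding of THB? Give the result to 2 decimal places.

878.08

1000 THB × 32.46 = 32460 KRW
32460 KRW × 0.005541 = 179.86086 HKD
179.86086 HKD × 4.882 = 878.08071852 THB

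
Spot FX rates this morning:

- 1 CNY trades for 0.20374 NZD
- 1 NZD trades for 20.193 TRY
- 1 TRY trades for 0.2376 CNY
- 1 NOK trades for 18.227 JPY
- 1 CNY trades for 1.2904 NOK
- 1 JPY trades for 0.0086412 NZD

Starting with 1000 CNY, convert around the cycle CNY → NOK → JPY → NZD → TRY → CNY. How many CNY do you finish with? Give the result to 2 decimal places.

1000 CNY × 1.2904 = 1290.4 NOK
1290.4 NOK × 18.227 = 23520.1208 JPY
23520.1208 JPY × 0.0086412 = 203.24206785696 NZD
203.24206785696 NZD × 20.193 = 4104.06707623559328 TRY
4104.06707623559328 TRY × 0.2376 = 975.126337313576963328 CNY

975.13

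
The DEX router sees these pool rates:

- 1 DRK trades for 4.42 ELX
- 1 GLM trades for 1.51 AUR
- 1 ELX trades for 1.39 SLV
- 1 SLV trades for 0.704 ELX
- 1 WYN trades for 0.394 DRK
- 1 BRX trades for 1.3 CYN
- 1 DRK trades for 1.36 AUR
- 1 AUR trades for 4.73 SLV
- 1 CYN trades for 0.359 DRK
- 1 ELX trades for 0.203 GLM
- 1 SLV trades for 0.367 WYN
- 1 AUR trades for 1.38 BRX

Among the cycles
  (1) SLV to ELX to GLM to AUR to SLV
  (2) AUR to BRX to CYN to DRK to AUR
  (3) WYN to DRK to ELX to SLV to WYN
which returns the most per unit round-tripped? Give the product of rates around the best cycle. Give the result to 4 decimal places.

(1) 0.704 × 0.203 × 1.51 × 4.73 = 1.02072
(2) 1.38 × 1.3 × 0.359 × 1.36 = 0.87590
(3) 0.394 × 4.42 × 1.39 × 0.367 = 0.88838
Highest is cycle (1) at 1.0207 (>1, arbitrage).

1.0207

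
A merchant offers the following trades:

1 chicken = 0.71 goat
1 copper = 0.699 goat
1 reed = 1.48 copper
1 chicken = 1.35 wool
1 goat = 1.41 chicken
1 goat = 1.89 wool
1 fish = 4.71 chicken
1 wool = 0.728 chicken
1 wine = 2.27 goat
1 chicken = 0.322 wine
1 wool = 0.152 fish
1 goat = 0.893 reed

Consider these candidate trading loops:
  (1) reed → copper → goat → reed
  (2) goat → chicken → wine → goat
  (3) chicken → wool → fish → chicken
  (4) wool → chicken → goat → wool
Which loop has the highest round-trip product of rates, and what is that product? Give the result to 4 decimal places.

(1) 1.48 × 0.699 × 0.893 = 0.92383
(2) 1.41 × 0.322 × 2.27 = 1.03063
(3) 1.35 × 0.152 × 4.71 = 0.96649
(4) 0.728 × 0.71 × 1.89 = 0.97690
Highest is cycle (2) at 1.0306 (>1, arbitrage).

1.0306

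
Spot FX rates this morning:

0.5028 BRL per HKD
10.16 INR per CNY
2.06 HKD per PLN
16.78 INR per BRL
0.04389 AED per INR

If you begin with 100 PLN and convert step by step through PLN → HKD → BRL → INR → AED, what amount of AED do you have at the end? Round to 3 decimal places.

76.282

100 PLN × 2.06 = 206 HKD
206 HKD × 0.5028 = 103.5768 BRL
103.5768 BRL × 16.78 = 1738.018704 INR
1738.018704 INR × 0.04389 = 76.28164091856 AED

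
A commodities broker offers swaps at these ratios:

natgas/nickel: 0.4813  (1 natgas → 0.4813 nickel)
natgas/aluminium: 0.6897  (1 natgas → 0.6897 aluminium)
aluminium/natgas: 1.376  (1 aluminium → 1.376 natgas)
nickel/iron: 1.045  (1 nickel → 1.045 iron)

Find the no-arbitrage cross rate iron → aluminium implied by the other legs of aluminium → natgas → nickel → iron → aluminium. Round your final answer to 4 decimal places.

1.4449

Known legs of the cycle: 1.376 × 0.4813 × 1.045 = 0.692070896
For no arbitrage the full-cycle product must be 1, so the missing rate is 1 / 0.692070896 ≈ 1.444939.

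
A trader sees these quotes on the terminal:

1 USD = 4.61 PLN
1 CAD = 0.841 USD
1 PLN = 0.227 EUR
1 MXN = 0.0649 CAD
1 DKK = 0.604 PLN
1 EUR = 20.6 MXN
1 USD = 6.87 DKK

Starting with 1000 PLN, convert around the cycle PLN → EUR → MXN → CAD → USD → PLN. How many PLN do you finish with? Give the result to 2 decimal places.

1176.62

1000 PLN × 0.227 = 227 EUR
227 EUR × 20.6 = 4676.2 MXN
4676.2 MXN × 0.0649 = 303.48538 CAD
303.48538 CAD × 0.841 = 255.23120458 USD
255.23120458 USD × 4.61 = 1176.6158531138 PLN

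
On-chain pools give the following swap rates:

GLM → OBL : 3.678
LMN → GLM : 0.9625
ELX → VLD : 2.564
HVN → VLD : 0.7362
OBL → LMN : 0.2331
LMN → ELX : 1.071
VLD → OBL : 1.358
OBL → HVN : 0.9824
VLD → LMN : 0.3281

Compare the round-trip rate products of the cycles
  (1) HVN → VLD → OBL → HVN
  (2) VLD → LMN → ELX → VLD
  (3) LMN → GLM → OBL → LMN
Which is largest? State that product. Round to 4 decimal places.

(1) 0.7362 × 1.358 × 0.9824 = 0.98216
(2) 0.3281 × 1.071 × 2.564 = 0.90098
(3) 0.9625 × 3.678 × 0.2331 = 0.82519
Highest is cycle (1) at 0.9822 (≤1, no arbitrage).

0.9822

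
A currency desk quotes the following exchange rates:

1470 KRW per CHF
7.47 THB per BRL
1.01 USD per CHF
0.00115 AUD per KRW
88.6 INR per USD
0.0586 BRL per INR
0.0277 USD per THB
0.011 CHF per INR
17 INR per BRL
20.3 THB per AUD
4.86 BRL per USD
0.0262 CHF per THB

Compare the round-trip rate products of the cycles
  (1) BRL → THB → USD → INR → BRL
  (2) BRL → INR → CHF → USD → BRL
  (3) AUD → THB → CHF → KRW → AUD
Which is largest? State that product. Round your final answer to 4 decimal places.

1.0743

(1) 7.47 × 0.0277 × 88.6 × 0.0586 = 1.07432
(2) 17 × 0.011 × 1.01 × 4.86 = 0.91791
(3) 20.3 × 0.0262 × 1470 × 0.00115 = 0.89911
Highest is cycle (1) at 1.0743 (>1, arbitrage).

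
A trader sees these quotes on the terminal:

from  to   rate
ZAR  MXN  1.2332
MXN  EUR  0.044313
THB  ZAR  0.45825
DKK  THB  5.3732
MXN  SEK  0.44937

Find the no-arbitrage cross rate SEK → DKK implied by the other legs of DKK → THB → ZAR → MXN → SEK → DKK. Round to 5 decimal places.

Known legs of the cycle: 5.3732 × 0.45825 × 1.2332 × 0.44937 = 1.3644985272612876
For no arbitrage the full-cycle product must be 1, so the missing rate is 1 / 1.3644985272612876 ≈ 0.7328700.

0.73287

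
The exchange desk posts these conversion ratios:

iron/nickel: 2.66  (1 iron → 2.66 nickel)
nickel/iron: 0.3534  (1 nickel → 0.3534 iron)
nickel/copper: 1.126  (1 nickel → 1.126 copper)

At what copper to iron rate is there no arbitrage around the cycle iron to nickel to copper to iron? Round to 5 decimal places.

Known legs of the cycle: 2.66 × 1.126 = 2.99516
For no arbitrage the full-cycle product must be 1, so the missing rate is 1 / 2.99516 ≈ 0.3338720.

0.33387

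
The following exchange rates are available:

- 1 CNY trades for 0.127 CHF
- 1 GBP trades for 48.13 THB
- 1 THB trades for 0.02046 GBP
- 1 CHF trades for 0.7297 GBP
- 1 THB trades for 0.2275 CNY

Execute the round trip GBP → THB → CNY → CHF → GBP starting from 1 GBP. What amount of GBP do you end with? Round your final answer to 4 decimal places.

1 GBP × 48.13 = 48.13 THB
48.13 THB × 0.2275 = 10.949575 CNY
10.949575 CNY × 0.127 = 1.390596025 CHF
1.390596025 CHF × 0.7297 = 1.0147179194425 GBP

1.0147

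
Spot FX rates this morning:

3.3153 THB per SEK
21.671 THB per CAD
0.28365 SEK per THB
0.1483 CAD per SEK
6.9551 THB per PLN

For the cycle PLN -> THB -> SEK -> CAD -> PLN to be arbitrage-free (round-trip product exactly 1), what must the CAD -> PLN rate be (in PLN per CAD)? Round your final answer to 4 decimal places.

Known legs of the cycle: 6.9551 × 0.28365 × 0.1483 = 0.2925683332545
For no arbitrage the full-cycle product must be 1, so the missing rate is 1 / 0.2925683332545 ≈ 3.418005.

3.4180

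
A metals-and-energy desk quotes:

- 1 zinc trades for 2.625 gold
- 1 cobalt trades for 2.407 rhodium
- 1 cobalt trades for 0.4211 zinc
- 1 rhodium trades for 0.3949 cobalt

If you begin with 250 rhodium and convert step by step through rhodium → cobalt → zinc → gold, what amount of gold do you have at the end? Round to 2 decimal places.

250 rhodium × 0.3949 = 98.725 cobalt
98.725 cobalt × 0.4211 = 41.5730975 zinc
41.5730975 zinc × 2.625 = 109.1293809375 gold

109.13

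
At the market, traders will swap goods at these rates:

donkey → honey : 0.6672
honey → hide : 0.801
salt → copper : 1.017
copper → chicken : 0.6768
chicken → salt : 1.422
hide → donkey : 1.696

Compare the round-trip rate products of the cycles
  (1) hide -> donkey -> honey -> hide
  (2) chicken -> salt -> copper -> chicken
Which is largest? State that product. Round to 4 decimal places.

(1) 1.696 × 0.6672 × 0.801 = 0.90639
(2) 1.422 × 1.017 × 0.6768 = 0.97877
Highest is cycle (2) at 0.9788 (≤1, no arbitrage).

0.9788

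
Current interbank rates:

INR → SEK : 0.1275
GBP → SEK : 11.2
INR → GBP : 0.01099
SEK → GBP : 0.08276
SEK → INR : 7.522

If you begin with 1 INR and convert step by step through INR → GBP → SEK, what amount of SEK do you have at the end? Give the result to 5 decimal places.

1 INR × 0.01099 = 0.01099 GBP
0.01099 GBP × 11.2 = 0.123088 SEK

0.12309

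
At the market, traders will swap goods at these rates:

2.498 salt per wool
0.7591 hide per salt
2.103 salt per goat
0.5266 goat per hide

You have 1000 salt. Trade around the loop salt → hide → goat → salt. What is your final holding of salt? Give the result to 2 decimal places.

1000 salt × 0.7591 = 759.1 hide
759.1 hide × 0.5266 = 399.74206 goat
399.74206 goat × 2.103 = 840.65755218 salt

840.66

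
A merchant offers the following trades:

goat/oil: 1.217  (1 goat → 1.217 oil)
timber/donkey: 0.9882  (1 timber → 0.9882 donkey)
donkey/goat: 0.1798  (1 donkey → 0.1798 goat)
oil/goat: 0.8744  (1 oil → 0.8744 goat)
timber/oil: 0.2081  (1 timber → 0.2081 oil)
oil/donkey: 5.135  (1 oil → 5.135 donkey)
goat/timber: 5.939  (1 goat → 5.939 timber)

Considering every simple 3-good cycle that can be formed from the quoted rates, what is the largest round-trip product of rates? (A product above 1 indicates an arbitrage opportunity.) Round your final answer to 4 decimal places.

goat→oil→donkey→goat: 1.217 × 5.135 × 0.1798 = 1.12362
goat→timber→oil→goat: 5.939 × 0.2081 × 0.8744 = 1.08068
goat→timber→donkey→goat: 5.939 × 0.9882 × 0.1798 = 1.05523
Maximum is goat→oil→donkey→goat at 1.1236; arbitrage exists.

1.1236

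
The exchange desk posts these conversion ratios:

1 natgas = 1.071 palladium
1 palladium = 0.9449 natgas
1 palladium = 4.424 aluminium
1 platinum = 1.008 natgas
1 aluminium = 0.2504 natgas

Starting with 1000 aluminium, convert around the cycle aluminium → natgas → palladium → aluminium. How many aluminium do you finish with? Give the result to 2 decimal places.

1186.42

1000 aluminium × 0.2504 = 250.4 natgas
250.4 natgas × 1.071 = 268.1784 palladium
268.1784 palladium × 4.424 = 1186.4212416 aluminium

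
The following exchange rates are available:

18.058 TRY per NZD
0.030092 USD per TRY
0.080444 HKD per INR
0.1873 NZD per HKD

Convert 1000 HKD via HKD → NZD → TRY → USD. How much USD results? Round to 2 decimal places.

1000 HKD × 0.1873 = 187.3 NZD
187.3 NZD × 18.058 = 3382.2634 TRY
3382.2634 TRY × 0.030092 = 101.7790702328 USD

101.78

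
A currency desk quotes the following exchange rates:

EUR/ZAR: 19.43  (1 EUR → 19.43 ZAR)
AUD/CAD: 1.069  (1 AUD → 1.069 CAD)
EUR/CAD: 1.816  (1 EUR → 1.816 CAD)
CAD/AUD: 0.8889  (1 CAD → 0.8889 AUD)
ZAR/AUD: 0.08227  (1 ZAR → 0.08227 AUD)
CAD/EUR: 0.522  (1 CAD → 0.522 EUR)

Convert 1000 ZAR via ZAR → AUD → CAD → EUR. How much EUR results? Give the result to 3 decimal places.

1000 ZAR × 0.08227 = 82.27 AUD
82.27 AUD × 1.069 = 87.94663 CAD
87.94663 CAD × 0.522 = 45.90814086 EUR

45.908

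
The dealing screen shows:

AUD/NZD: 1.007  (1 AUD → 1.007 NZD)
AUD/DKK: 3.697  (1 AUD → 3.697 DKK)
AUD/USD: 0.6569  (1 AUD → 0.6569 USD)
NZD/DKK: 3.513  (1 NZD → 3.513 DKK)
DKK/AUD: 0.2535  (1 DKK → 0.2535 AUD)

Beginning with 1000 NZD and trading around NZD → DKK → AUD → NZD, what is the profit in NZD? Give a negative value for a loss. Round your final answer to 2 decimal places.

-103.22

1000 NZD × 3.513 = 3513 DKK
3513 DKK × 0.2535 = 890.5455 AUD
890.5455 AUD × 1.007 = 896.7793185 NZD
Net change: 896.7793185 − 1000 = -103.2206815 NZD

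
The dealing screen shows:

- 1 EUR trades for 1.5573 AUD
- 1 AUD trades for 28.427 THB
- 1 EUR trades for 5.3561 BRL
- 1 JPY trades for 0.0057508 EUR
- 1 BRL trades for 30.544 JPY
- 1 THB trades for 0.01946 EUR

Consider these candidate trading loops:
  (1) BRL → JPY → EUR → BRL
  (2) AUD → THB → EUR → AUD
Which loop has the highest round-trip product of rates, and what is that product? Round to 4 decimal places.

0.9408

(1) 30.544 × 0.0057508 × 5.3561 = 0.94081
(2) 28.427 × 0.01946 × 1.5573 = 0.86148
Highest is cycle (1) at 0.9408 (≤1, no arbitrage).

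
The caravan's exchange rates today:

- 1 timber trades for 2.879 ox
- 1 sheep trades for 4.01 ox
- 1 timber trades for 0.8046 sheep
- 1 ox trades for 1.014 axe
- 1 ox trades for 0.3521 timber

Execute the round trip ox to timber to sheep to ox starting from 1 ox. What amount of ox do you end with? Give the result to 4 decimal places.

1.1360

1 ox × 0.3521 = 0.3521 timber
0.3521 timber × 0.8046 = 0.28329966 sheep
0.28329966 sheep × 4.01 = 1.1360316366 ox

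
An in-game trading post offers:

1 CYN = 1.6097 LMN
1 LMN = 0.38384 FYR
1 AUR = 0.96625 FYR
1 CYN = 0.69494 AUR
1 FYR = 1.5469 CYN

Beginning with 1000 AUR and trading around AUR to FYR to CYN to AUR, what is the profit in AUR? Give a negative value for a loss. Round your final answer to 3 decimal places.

38.721

1000 AUR × 0.96625 = 966.25 FYR
966.25 FYR × 1.5469 = 1494.692125 CYN
1494.692125 CYN × 0.69494 = 1038.7213453475 AUR
Net change: 1038.7213453475 − 1000 = 38.7213453475 AUR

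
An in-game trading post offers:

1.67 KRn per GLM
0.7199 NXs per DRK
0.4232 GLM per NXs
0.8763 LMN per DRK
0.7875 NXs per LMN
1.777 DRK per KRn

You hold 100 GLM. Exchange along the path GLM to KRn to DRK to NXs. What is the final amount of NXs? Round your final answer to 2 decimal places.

213.64

100 GLM × 1.67 = 167 KRn
167 KRn × 1.777 = 296.759 DRK
296.759 DRK × 0.7199 = 213.6368041 NXs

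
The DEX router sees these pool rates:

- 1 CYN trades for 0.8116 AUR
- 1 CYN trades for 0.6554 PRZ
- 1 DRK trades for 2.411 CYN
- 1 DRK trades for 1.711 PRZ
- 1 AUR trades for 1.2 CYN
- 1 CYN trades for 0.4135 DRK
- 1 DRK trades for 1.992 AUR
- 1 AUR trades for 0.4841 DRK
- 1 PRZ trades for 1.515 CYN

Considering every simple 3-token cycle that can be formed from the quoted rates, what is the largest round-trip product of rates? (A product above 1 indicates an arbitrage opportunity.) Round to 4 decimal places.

PRZ→CYN→DRK→PRZ: 1.515 × 0.4135 × 1.711 = 1.07186
AUR→CYN→DRK→AUR: 1.2 × 0.4135 × 1.992 = 0.98843
AUR→DRK→CYN→AUR: 0.4841 × 2.411 × 0.8116 = 0.94727
Maximum is PRZ→CYN→DRK→PRZ at 1.0719; arbitrage exists.

1.0719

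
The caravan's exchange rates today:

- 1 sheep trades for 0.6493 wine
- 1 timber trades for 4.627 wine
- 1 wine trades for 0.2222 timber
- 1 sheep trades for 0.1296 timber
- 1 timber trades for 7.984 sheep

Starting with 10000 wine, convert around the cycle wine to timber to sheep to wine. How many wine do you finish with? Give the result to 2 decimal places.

10000 wine × 0.2222 = 2222 timber
2222 timber × 7.984 = 17740.448 sheep
17740.448 sheep × 0.6493 = 11518.8728864 wine

11518.87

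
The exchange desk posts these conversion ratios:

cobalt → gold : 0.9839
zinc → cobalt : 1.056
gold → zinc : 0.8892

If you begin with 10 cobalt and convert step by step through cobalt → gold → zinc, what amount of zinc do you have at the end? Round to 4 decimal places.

10 cobalt × 0.9839 = 9.839 gold
9.839 gold × 0.8892 = 8.7488388 zinc

8.7488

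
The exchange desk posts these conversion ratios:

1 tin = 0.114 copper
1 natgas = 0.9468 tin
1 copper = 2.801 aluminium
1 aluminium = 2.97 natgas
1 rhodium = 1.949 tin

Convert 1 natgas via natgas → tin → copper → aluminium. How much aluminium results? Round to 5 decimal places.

0.30233

1 natgas × 0.9468 = 0.9468 tin
0.9468 tin × 0.114 = 0.1079352 copper
0.1079352 copper × 2.801 = 0.3023264952 aluminium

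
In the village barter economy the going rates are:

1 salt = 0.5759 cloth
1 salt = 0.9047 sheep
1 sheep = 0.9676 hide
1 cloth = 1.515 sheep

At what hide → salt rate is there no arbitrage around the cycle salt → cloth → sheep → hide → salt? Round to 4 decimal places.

Known legs of the cycle: 0.5759 × 1.515 × 0.9676 = 0.8442198726
For no arbitrage the full-cycle product must be 1, so the missing rate is 1 / 0.8442198726 ≈ 1.184526.

1.1845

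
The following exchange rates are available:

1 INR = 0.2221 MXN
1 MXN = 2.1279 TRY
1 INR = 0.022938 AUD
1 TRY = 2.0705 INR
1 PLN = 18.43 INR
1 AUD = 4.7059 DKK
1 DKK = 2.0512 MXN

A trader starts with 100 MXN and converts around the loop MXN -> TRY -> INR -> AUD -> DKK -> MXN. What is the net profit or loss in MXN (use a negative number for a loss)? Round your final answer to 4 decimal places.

-2.4488

100 MXN × 2.1279 = 212.79 TRY
212.79 TRY × 2.0705 = 440.581695 INR
440.581695 INR × 0.022938 = 10.10606291991 AUD
10.10606291991 AUD × 4.7059 = 47.558121494804469 DKK
47.558121494804469 DKK × 2.0512 = 97.5512188101429268128 MXN
Net change: 97.5512188101429268128 − 100 = -2.4487811898570731872 MXN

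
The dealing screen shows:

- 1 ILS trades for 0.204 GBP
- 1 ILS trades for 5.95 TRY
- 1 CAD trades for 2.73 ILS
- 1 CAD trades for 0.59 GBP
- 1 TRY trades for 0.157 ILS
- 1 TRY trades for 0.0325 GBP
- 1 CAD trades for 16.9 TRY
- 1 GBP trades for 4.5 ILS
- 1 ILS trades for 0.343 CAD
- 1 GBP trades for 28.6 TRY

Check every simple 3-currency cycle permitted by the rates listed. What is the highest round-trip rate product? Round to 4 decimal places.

0.9160

ILS→GBP→TRY→ILS: 0.204 × 28.6 × 0.157 = 0.91600
ILS→CAD→GBP→ILS: 0.343 × 0.59 × 4.5 = 0.91067
ILS→CAD→TRY→ILS: 0.343 × 16.9 × 0.157 = 0.91008
ILS→TRY→GBP→ILS: 5.95 × 0.0325 × 4.5 = 0.87019
Maximum is ILS→GBP→TRY→ILS at 0.9160; no arbitrage — every cycle loses value.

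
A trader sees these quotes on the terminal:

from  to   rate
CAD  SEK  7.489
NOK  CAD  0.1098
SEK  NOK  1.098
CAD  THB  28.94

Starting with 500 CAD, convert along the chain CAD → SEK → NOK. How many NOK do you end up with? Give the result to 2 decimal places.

500 CAD × 7.489 = 3744.5 SEK
3744.5 SEK × 1.098 = 4111.461 NOK

4111.46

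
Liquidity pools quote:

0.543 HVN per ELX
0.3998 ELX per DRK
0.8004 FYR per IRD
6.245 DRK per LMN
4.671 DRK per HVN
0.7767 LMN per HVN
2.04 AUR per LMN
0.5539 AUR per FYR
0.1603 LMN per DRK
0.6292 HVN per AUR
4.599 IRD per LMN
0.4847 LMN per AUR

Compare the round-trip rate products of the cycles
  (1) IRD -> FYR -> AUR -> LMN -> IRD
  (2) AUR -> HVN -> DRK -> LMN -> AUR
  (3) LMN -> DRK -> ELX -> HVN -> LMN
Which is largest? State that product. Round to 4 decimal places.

(1) 0.8004 × 0.5539 × 0.4847 × 4.599 = 0.98827
(2) 0.6292 × 4.671 × 0.1603 × 2.04 = 0.96109
(3) 6.245 × 0.3998 × 0.543 × 0.7767 = 1.05300
Highest is cycle (3) at 1.0530 (>1, arbitrage).

1.0530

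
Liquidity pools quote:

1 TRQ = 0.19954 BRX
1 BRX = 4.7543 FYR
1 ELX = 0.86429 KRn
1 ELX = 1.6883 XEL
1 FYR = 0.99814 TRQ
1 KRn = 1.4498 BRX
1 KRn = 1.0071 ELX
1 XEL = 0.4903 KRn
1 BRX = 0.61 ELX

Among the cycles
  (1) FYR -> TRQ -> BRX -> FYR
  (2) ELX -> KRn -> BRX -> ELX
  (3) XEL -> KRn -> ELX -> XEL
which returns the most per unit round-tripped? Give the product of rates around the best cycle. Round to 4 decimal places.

(1) 0.99814 × 0.19954 × 4.7543 = 0.94691
(2) 0.86429 × 1.4498 × 0.61 = 0.76436
(3) 0.4903 × 1.0071 × 1.6883 = 0.83365
Highest is cycle (1) at 0.9469 (≤1, no arbitrage).

0.9469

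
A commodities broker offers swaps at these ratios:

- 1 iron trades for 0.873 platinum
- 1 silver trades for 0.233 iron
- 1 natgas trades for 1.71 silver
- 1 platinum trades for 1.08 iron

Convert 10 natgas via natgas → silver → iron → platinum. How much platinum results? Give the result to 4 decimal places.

10 natgas × 1.71 = 17.1 silver
17.1 silver × 0.233 = 3.9843 iron
3.9843 iron × 0.873 = 3.4782939 platinum

3.4783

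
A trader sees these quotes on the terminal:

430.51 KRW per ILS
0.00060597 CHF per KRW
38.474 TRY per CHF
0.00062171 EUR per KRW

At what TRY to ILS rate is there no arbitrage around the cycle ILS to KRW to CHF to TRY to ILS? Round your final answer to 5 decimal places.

Known legs of the cycle: 430.51 × 0.00060597 × 38.474 = 10.0369487911878
For no arbitrage the full-cycle product must be 1, so the missing rate is 1 / 10.0369487911878 ≈ 0.0996319.

0.09963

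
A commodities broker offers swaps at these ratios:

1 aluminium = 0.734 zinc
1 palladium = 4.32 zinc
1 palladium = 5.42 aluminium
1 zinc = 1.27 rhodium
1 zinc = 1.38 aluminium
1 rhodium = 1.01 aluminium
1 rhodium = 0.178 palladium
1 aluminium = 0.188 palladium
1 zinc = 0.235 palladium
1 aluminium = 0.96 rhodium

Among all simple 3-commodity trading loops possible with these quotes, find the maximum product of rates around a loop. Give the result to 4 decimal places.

1.1208

aluminium→palladium→zinc→aluminium: 0.188 × 4.32 × 1.38 = 1.12078
rhodium→palladium→zinc→rhodium: 0.178 × 4.32 × 1.27 = 0.97658
rhodium→aluminium→zinc→rhodium: 1.01 × 0.734 × 1.27 = 0.94150
aluminium→zinc→palladium→aluminium: 0.734 × 0.235 × 5.42 = 0.93490
rhodium→palladium→aluminium→rhodium: 0.178 × 5.42 × 0.96 = 0.92617
Maximum is aluminium→palladium→zinc→aluminium at 1.1208; arbitrage exists.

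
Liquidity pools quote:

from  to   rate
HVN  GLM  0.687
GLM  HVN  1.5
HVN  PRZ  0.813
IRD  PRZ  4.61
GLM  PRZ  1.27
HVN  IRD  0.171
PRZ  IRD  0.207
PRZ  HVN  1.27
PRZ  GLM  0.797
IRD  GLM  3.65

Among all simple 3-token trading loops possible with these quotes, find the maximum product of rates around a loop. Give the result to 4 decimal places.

1.1081

PRZ→HVN→GLM→PRZ: 1.27 × 0.687 × 1.27 = 1.10806
PRZ→HVN→IRD→PRZ: 1.27 × 0.171 × 4.61 = 1.00115
PRZ→GLM→HVN→PRZ: 0.797 × 1.5 × 0.813 = 0.97194
PRZ→IRD→GLM→PRZ: 0.207 × 3.65 × 1.27 = 0.95955
IRD→GLM→HVN→IRD: 3.65 × 1.5 × 0.171 = 0.93623
Maximum is PRZ→HVN→GLM→PRZ at 1.1081; arbitrage exists.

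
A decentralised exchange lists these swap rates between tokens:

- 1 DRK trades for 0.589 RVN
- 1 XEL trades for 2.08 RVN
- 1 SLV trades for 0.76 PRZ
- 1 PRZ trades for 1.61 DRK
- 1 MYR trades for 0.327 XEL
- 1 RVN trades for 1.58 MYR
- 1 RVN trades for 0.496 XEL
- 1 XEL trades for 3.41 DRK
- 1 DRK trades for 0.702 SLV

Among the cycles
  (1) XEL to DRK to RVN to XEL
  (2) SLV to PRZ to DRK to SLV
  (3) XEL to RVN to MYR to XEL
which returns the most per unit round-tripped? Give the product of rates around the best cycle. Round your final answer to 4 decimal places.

(1) 3.41 × 0.589 × 0.496 = 0.99621
(2) 0.76 × 1.61 × 0.702 = 0.85897
(3) 2.08 × 1.58 × 0.327 = 1.07465
Highest is cycle (3) at 1.0747 (>1, arbitrage).

1.0747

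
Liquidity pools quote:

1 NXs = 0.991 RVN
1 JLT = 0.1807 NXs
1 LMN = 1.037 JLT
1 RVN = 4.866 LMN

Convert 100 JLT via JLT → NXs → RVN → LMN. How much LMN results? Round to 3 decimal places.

100 JLT × 0.1807 = 18.07 NXs
18.07 NXs × 0.991 = 17.90737 RVN
17.90737 RVN × 4.866 = 87.13726242 LMN

87.137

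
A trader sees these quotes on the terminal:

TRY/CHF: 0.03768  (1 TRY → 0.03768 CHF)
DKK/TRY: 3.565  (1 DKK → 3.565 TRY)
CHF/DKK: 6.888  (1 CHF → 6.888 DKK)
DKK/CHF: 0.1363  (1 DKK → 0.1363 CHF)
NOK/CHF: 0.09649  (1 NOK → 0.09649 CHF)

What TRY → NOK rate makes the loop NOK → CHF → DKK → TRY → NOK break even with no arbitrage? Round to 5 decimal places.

Known legs of the cycle: 0.09649 × 6.888 × 3.565 = 2.3693814228
For no arbitrage the full-cycle product must be 1, so the missing rate is 1 / 2.3693814228 ≈ 0.4220511.

0.42205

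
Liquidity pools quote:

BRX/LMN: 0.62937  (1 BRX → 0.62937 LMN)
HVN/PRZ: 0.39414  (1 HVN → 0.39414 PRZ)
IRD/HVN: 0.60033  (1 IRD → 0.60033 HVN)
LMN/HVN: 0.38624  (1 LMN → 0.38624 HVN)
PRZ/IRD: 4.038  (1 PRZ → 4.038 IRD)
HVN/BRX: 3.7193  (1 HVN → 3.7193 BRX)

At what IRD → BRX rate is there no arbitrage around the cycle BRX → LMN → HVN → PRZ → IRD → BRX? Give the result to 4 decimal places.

2.5848

Known legs of the cycle: 0.62937 × 0.38624 × 0.39414 × 4.038 = 0.386883415234463616
For no arbitrage the full-cycle product must be 1, so the missing rate is 1 / 0.386883415234463616 ≈ 2.584758.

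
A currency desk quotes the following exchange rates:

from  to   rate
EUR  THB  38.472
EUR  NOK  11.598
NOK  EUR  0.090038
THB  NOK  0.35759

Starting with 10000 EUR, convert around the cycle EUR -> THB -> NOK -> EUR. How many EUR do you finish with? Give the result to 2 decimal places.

12386.71

10000 EUR × 38.472 = 384720 THB
384720 THB × 0.35759 = 137572.0248 NOK
137572.0248 NOK × 0.090038 = 12386.7099689424 EUR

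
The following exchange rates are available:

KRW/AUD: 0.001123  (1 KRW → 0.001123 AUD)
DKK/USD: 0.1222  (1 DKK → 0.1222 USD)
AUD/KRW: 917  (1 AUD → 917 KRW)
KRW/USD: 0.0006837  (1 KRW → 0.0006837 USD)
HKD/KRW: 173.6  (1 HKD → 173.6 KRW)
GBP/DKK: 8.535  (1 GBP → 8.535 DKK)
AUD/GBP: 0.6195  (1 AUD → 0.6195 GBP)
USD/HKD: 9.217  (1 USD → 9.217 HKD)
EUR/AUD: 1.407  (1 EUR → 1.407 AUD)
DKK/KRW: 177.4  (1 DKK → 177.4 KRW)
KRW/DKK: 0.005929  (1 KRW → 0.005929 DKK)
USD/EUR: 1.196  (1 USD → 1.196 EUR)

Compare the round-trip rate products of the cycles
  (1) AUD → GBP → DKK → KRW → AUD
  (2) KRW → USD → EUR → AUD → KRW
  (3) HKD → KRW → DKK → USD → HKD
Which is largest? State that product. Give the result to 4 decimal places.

1.1593

(1) 0.6195 × 8.535 × 177.4 × 0.001123 = 1.05336
(2) 0.0006837 × 1.196 × 1.407 × 917 = 1.05502
(3) 173.6 × 0.005929 × 0.1222 × 9.217 = 1.15929
Highest is cycle (3) at 1.1593 (>1, arbitrage).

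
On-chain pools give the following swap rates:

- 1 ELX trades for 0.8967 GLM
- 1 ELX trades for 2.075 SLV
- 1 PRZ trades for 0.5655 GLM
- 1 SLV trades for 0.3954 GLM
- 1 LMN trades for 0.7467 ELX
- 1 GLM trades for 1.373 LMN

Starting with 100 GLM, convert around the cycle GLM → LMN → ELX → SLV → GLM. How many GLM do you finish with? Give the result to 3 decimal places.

84.115

100 GLM × 1.373 = 137.3 LMN
137.3 LMN × 0.7467 = 102.52191 ELX
102.52191 ELX × 2.075 = 212.73296325 SLV
212.73296325 SLV × 0.3954 = 84.11461366905 GLM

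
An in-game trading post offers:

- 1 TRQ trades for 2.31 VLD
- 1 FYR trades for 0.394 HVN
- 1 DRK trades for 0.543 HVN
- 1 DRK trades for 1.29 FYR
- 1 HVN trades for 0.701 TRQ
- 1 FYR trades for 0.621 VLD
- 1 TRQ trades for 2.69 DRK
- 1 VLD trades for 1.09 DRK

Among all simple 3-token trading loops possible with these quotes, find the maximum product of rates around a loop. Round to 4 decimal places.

1.0239

HVN→TRQ→DRK→HVN: 0.701 × 2.69 × 0.543 = 1.02393
VLD→DRK→FYR→VLD: 1.09 × 1.29 × 0.621 = 0.87319
Maximum is HVN→TRQ→DRK→HVN at 1.0239; arbitrage exists.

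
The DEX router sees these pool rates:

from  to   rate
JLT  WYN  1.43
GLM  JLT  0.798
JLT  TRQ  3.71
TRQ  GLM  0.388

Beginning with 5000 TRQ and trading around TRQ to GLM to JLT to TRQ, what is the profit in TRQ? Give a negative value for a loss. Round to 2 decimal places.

5000 TRQ × 0.388 = 1940 GLM
1940 GLM × 0.798 = 1548.12 JLT
1548.12 JLT × 3.71 = 5743.5252 TRQ
Net change: 5743.5252 − 5000 = 743.5252 TRQ

743.53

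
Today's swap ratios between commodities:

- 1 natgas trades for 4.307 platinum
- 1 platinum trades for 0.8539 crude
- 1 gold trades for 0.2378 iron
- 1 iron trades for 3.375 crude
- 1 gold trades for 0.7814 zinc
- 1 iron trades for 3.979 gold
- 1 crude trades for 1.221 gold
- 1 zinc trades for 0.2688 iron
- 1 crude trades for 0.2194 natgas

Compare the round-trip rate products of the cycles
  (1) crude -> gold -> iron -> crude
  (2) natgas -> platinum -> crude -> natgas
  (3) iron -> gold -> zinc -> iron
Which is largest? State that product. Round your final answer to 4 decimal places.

(1) 1.221 × 0.2378 × 3.375 = 0.97994
(2) 4.307 × 0.8539 × 0.2194 = 0.80690
(3) 3.979 × 0.7814 × 0.2688 = 0.83575
Highest is cycle (1) at 0.9799 (≤1, no arbitrage).

0.9799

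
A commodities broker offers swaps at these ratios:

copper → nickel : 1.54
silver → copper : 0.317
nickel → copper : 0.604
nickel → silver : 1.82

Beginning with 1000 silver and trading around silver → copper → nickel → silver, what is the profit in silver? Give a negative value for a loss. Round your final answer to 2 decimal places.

-111.51

1000 silver × 0.317 = 317 copper
317 copper × 1.54 = 488.18 nickel
488.18 nickel × 1.82 = 888.4876 silver
Net change: 888.4876 − 1000 = -111.5124 silver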